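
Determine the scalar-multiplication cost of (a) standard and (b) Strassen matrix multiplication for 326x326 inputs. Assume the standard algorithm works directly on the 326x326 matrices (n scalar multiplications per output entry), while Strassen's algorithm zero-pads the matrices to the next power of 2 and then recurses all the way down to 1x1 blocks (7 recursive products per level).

Matrix multiplication for 326x326 matrices:

Strassen's algorithm requires power-of-2 dimensions. Pad 326x326 to 512x512 (next power of 2).

Standard algorithm: 326^3 = 34645976 multiplications
Strassen's algorithm: 7^(log2(512)) = 7^9 = 40353607 multiplications
Difference: 34645976 - 40353607 = -5707631 (Strassen uses MORE here due to padding overhead — for small or just-over-power-of-2 n, padding can outweigh the per-level savings)

Standard: 34645976 multiplications (326^3). Strassen: 40353607 multiplications (7^9, after padding to 512x512). Strassen reduces 8 recursive multiplications to 7 at each level.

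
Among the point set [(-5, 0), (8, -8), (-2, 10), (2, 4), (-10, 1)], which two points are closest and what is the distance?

Computing all pairwise distances among 5 points:

d((-5, 0), (8, -8)) = 15.2643
d((-5, 0), (-2, 10)) = 10.4403
d((-5, 0), (2, 4)) = 8.0623
d((-5, 0), (-10, 1)) = 5.099 <-- minimum
d((8, -8), (-2, 10)) = 20.5913
d((8, -8), (2, 4)) = 13.4164
d((8, -8), (-10, 1)) = 20.1246
d((-2, 10), (2, 4)) = 7.2111
d((-2, 10), (-10, 1)) = 12.0416
d((2, 4), (-10, 1)) = 12.3693

Closest pair: (-5, 0) and (-10, 1) with distance 5.099

The closest pair is (-5, 0) and (-10, 1) with Euclidean distance 5.099. For 5 points, brute-force pairwise comparison is shown above. For large n, the divide-and-conquer algorithm (sort by x, recurse on halves, check the dividing strip) achieves O(n log n).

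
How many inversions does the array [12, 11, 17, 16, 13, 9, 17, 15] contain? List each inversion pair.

Finding inversions in [12, 11, 17, 16, 13, 9, 17, 15]:

(0, 1): arr[0]=12 > arr[1]=11
(0, 5): arr[0]=12 > arr[5]=9
(1, 5): arr[1]=11 > arr[5]=9
(2, 3): arr[2]=17 > arr[3]=16
(2, 4): arr[2]=17 > arr[4]=13
(2, 5): arr[2]=17 > arr[5]=9
(2, 7): arr[2]=17 > arr[7]=15
(3, 4): arr[3]=16 > arr[4]=13
(3, 5): arr[3]=16 > arr[5]=9
(3, 7): arr[3]=16 > arr[7]=15
(4, 5): arr[4]=13 > arr[5]=9
(6, 7): arr[6]=17 > arr[7]=15

Total inversions: 12

The array has 12 inversion(s): (0,1), (0,5), (1,5), (2,3), (2,4), (2,5), (2,7), (3,4), (3,5), (3,7), (4,5), (6,7). Each pair (i,j) satisfies i < j and arr[i] > arr[j].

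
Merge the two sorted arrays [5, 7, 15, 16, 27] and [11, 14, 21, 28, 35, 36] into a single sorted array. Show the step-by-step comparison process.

Merging process:

Compare 5 vs 11: take 5 from left. Merged: [5]
Compare 7 vs 11: take 7 from left. Merged: [5, 7]
Compare 15 vs 11: take 11 from right. Merged: [5, 7, 11]
Compare 15 vs 14: take 14 from right. Merged: [5, 7, 11, 14]
Compare 15 vs 21: take 15 from left. Merged: [5, 7, 11, 14, 15]
Compare 16 vs 21: take 16 from left. Merged: [5, 7, 11, 14, 15, 16]
Compare 27 vs 21: take 21 from right. Merged: [5, 7, 11, 14, 15, 16, 21]
Compare 27 vs 28: take 27 from left. Merged: [5, 7, 11, 14, 15, 16, 21, 27]
Append remaining from right: [28, 35, 36]. Merged: [5, 7, 11, 14, 15, 16, 21, 27, 28, 35, 36]

Final merged array: [5, 7, 11, 14, 15, 16, 21, 27, 28, 35, 36]
Total comparisons: 8

The merged array is [5, 7, 11, 14, 15, 16, 21, 27, 28, 35, 36], requiring 8 comparisons. The merge step runs in O(n) time where n is the total number of elements.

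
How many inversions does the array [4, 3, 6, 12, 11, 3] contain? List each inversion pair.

Finding inversions in [4, 3, 6, 12, 11, 3]:

(0, 1): arr[0]=4 > arr[1]=3
(0, 5): arr[0]=4 > arr[5]=3
(2, 5): arr[2]=6 > arr[5]=3
(3, 4): arr[3]=12 > arr[4]=11
(3, 5): arr[3]=12 > arr[5]=3
(4, 5): arr[4]=11 > arr[5]=3

Total inversions: 6

The array has 6 inversion(s): (0,1), (0,5), (2,5), (3,4), (3,5), (4,5). Each pair (i,j) satisfies i < j and arr[i] > arr[j].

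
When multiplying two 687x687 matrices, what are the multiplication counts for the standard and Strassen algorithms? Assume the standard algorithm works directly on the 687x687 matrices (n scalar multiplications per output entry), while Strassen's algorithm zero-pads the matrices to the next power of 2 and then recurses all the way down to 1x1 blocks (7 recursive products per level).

Matrix multiplication for 687x687 matrices:

Strassen's algorithm requires power-of-2 dimensions. Pad 687x687 to 1024x1024 (next power of 2).

Standard algorithm: 687^3 = 324242703 multiplications
Strassen's algorithm: 7^(log2(1024)) = 7^10 = 282475249 multiplications
Savings: 324242703 - 282475249 = 41767454 multiplications

Standard: 324242703 multiplications (687^3). Strassen: 282475249 multiplications (7^10, after padding to 1024x1024). Strassen reduces 8 recursive multiplications to 7 at each level.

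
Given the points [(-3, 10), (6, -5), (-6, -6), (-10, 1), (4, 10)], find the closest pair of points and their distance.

Computing all pairwise distances among 5 points:

d((-3, 10), (6, -5)) = 17.4929
d((-3, 10), (-6, -6)) = 16.2788
d((-3, 10), (-10, 1)) = 11.4018
d((-3, 10), (4, 10)) = 7.0 <-- minimum
d((6, -5), (-6, -6)) = 12.0416
d((6, -5), (-10, 1)) = 17.088
d((6, -5), (4, 10)) = 15.1327
d((-6, -6), (-10, 1)) = 8.0623
d((-6, -6), (4, 10)) = 18.868
d((-10, 1), (4, 10)) = 16.6433

Closest pair: (-3, 10) and (4, 10) with distance 7.0

The closest pair is (-3, 10) and (4, 10) with Euclidean distance 7.0. For 5 points, brute-force pairwise comparison is shown above. For large n, the divide-and-conquer algorithm (sort by x, recurse on halves, check the dividing strip) achieves O(n log n).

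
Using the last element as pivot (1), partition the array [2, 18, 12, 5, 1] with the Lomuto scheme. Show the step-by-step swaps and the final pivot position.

Lomuto partition with pivot = 1:

Initial array: [2, 18, 12, 5, 1]

arr[0]=2 > 1: no swap
arr[1]=18 > 1: no swap
arr[2]=12 > 1: no swap
arr[3]=5 > 1: no swap

Place pivot at position 0: [1, 18, 12, 5, 2]
Pivot position: 0

After partitioning with pivot 1, the array becomes [1, 18, 12, 5, 2]. The pivot is placed at index 0. All elements to the left of the pivot are <= 1, and all elements to the right are > 1.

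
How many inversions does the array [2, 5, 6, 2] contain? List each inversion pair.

Finding inversions in [2, 5, 6, 2]:

(1, 3): arr[1]=5 > arr[3]=2
(2, 3): arr[2]=6 > arr[3]=2

Total inversions: 2

The array has 2 inversion(s): (1,3), (2,3). Each pair (i,j) satisfies i < j and arr[i] > arr[j].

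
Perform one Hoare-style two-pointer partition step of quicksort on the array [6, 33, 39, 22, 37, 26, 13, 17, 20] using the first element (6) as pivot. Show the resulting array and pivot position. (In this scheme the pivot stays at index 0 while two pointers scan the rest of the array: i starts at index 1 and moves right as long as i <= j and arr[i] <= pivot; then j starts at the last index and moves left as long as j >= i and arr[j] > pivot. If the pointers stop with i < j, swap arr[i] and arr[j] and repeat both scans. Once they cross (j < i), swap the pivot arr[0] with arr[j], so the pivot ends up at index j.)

Hoare-style two-pointer partition with pivot = 6:

Initial array: [6, 33, 39, 22, 37, 26, 13, 17, 20]

Pointers start at i = 1, j = 8.
i ends at 1, j ends at 0: the pointers have crossed (j < i), so scanning stops.

j = 0, so swapping arr[0] with arr[j] leaves the pivot at position 0: [6, 33, 39, 22, 37, 26, 13, 17, 20]
Pivot position: 0

After partitioning with pivot 6, the array becomes [6, 33, 39, 22, 37, 26, 13, 17, 20]. The pivot is placed at index 0. All elements to the left of the pivot are <= 6, and all elements to the right are > 6.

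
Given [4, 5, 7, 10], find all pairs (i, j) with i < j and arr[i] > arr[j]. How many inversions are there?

Finding inversions in [4, 5, 7, 10]:


Total inversions: 0

The array has 0 inversions. It is already sorted.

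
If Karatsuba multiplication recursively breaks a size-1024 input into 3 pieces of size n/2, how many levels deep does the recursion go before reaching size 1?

For divide and conquer with division factor 2:

Problem sizes at each level:
Level 0: 1024
Level 1: 512
Level 2: 256
Level 3: 128
Level 4: 64
Level 5: 32
Level 6: 16
Level 7: 8
Level 8: 4
Level 9: 2
Level 10: 1

The root is level 0 and the size-1 base case is level 10 (the tree spans levels 0 through 10, i.e. 11 levels counting the root), so the depth is the number of divisions: log_2(1024) = 10

The recursion tree depth is log_2(1024) = 10. At each level, the problem size is divided by 2, so it takes 10 divisions to reduce to a base case of size 1. The algorithm makes 3 recursive calls at each level.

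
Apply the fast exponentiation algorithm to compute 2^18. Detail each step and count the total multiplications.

Computing 2^18 by squaring (build up from 2^1; each line after the first costs one multiplication):

2^1 = 2
2^2 = (2^1)^2 = 2^2 = 4
2^4 = (2^2)^2 = 4^2 = 16
2^8 = (2^4)^2 = 16^2 = 256
2^9 = 2 * 2^8 = 2 * 256 = 512
2^18 = (2^9)^2 = 512^2 = 262144

Result: 262144
Multiplications needed: 5 (5 lines after 2^1)

2^18 = 262144. Using exponentiation by squaring, this requires 5 multiplications. The key idea: if the exponent is even, square the half-power; if odd, multiply by the base once.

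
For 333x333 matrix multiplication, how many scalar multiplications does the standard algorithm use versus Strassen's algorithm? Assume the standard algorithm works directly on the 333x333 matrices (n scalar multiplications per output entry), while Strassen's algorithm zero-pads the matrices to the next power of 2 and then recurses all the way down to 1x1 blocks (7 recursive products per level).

Matrix multiplication for 333x333 matrices:

Strassen's algorithm requires power-of-2 dimensions. Pad 333x333 to 512x512 (next power of 2).

Standard algorithm: 333^3 = 36926037 multiplications
Strassen's algorithm: 7^(log2(512)) = 7^9 = 40353607 multiplications
Difference: 36926037 - 40353607 = -3427570 (Strassen uses MORE here due to padding overhead — for small or just-over-power-of-2 n, padding can outweigh the per-level savings)

Standard: 36926037 multiplications (333^3). Strassen: 40353607 multiplications (7^9, after padding to 512x512). Strassen reduces 8 recursive multiplications to 7 at each level.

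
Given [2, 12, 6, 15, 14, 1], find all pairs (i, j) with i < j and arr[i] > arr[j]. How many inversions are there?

Finding inversions in [2, 12, 6, 15, 14, 1]:

(0, 5): arr[0]=2 > arr[5]=1
(1, 2): arr[1]=12 > arr[2]=6
(1, 5): arr[1]=12 > arr[5]=1
(2, 5): arr[2]=6 > arr[5]=1
(3, 4): arr[3]=15 > arr[4]=14
(3, 5): arr[3]=15 > arr[5]=1
(4, 5): arr[4]=14 > arr[5]=1

Total inversions: 7

The array has 7 inversion(s): (0,5), (1,2), (1,5), (2,5), (3,4), (3,5), (4,5). Each pair (i,j) satisfies i < j and arr[i] > arr[j].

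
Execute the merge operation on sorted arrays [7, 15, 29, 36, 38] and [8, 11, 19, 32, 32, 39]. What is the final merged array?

Merging process:

Compare 7 vs 8: take 7 from left. Merged: [7]
Compare 15 vs 8: take 8 from right. Merged: [7, 8]
Compare 15 vs 11: take 11 from right. Merged: [7, 8, 11]
Compare 15 vs 19: take 15 from left. Merged: [7, 8, 11, 15]
Compare 29 vs 19: take 19 from right. Merged: [7, 8, 11, 15, 19]
Compare 29 vs 32: take 29 from left. Merged: [7, 8, 11, 15, 19, 29]
Compare 36 vs 32: take 32 from right. Merged: [7, 8, 11, 15, 19, 29, 32]
Compare 36 vs 32: take 32 from right. Merged: [7, 8, 11, 15, 19, 29, 32, 32]
Compare 36 vs 39: take 36 from left. Merged: [7, 8, 11, 15, 19, 29, 32, 32, 36]
Compare 38 vs 39: take 38 from left. Merged: [7, 8, 11, 15, 19, 29, 32, 32, 36, 38]
Append remaining from right: [39]. Merged: [7, 8, 11, 15, 19, 29, 32, 32, 36, 38, 39]

Final merged array: [7, 8, 11, 15, 19, 29, 32, 32, 36, 38, 39]
Total comparisons: 10

The merged array is [7, 8, 11, 15, 19, 29, 32, 32, 36, 38, 39], requiring 10 comparisons. The merge step runs in O(n) time where n is the total number of elements.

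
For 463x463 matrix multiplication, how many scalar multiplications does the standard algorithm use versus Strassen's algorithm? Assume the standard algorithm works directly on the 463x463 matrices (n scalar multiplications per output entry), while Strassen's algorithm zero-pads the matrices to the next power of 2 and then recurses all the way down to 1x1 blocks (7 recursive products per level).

Matrix multiplication for 463x463 matrices:

Strassen's algorithm requires power-of-2 dimensions. Pad 463x463 to 512x512 (next power of 2).

Standard algorithm: 463^3 = 99252847 multiplications
Strassen's algorithm: 7^(log2(512)) = 7^9 = 40353607 multiplications
Savings: 99252847 - 40353607 = 58899240 multiplications

Standard: 99252847 multiplications (463^3). Strassen: 40353607 multiplications (7^9, after padding to 512x512). Strassen reduces 8 recursive multiplications to 7 at each level.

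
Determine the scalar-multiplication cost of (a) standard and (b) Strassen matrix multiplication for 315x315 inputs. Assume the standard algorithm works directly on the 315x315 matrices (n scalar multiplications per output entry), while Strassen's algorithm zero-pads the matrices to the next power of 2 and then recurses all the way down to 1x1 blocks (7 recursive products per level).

Matrix multiplication for 315x315 matrices:

Strassen's algorithm requires power-of-2 dimensions. Pad 315x315 to 512x512 (next power of 2).

Standard algorithm: 315^3 = 31255875 multiplications
Strassen's algorithm: 7^(log2(512)) = 7^9 = 40353607 multiplications
Difference: 31255875 - 40353607 = -9097732 (Strassen uses MORE here due to padding overhead — for small or just-over-power-of-2 n, padding can outweigh the per-level savings)

Standard: 31255875 multiplications (315^3). Strassen: 40353607 multiplications (7^9, after padding to 512x512). Strassen reduces 8 recursive multiplications to 7 at each level.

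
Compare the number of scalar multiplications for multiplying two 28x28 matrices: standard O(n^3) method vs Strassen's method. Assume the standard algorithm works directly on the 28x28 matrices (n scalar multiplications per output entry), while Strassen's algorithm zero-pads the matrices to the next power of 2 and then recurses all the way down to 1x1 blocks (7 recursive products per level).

Matrix multiplication for 28x28 matrices:

Strassen's algorithm requires power-of-2 dimensions. Pad 28x28 to 32x32 (next power of 2).

Standard algorithm: 28^3 = 21952 multiplications
Strassen's algorithm: 7^(log2(32)) = 7^5 = 16807 multiplications
Savings: 21952 - 16807 = 5145 multiplications

Standard: 21952 multiplications (28^3). Strassen: 16807 multiplications (7^5, after padding to 32x32). Strassen reduces 8 recursive multiplications to 7 at each level.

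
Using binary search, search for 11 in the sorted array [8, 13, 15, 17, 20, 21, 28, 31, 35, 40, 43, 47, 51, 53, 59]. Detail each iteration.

Binary search for 11 in [8, 13, 15, 17, 20, 21, 28, 31, 35, 40, 43, 47, 51, 53, 59]:

lo=0, hi=14, mid=7, arr[mid]=31 -> 31 > 11, search left half
lo=0, hi=6, mid=3, arr[mid]=17 -> 17 > 11, search left half
lo=0, hi=2, mid=1, arr[mid]=13 -> 13 > 11, search left half
lo=0, hi=0, mid=0, arr[mid]=8 -> 8 < 11, search right half
lo=1 > hi=0, target 11 not found

Binary search determines that 11 is not in the array after 4 comparisons. The search space was exhausted without finding the target.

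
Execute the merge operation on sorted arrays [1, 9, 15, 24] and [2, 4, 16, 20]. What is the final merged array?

Merging process:

Compare 1 vs 2: take 1 from left. Merged: [1]
Compare 9 vs 2: take 2 from right. Merged: [1, 2]
Compare 9 vs 4: take 4 from right. Merged: [1, 2, 4]
Compare 9 vs 16: take 9 from left. Merged: [1, 2, 4, 9]
Compare 15 vs 16: take 15 from left. Merged: [1, 2, 4, 9, 15]
Compare 24 vs 16: take 16 from right. Merged: [1, 2, 4, 9, 15, 16]
Compare 24 vs 20: take 20 from right. Merged: [1, 2, 4, 9, 15, 16, 20]
Append remaining from left: [24]. Merged: [1, 2, 4, 9, 15, 16, 20, 24]

Final merged array: [1, 2, 4, 9, 15, 16, 20, 24]
Total comparisons: 7

The merged array is [1, 2, 4, 9, 15, 16, 20, 24], requiring 7 comparisons. The merge step runs in O(n) time where n is the total number of elements.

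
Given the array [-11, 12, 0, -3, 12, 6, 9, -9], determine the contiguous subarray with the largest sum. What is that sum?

Using Kadane's algorithm on [-11, 12, 0, -3, 12, 6, 9, -9]:

Scanning through the array:
Position 1 (value 12): max_ending_here = 12, max_so_far = 12
Position 2 (value 0): max_ending_here = 12, max_so_far = 12
Position 3 (value -3): max_ending_here = 9, max_so_far = 12
Position 4 (value 12): max_ending_here = 21, max_so_far = 21
Position 5 (value 6): max_ending_here = 27, max_so_far = 27
Position 6 (value 9): max_ending_here = 36, max_so_far = 36
Position 7 (value -9): max_ending_here = 27, max_so_far = 36

Maximum subarray: [12, 0, -3, 12, 6, 9]
Maximum sum: 36

The maximum subarray is [12, 0, -3, 12, 6, 9] with sum 36. This subarray runs from index 1 to index 6.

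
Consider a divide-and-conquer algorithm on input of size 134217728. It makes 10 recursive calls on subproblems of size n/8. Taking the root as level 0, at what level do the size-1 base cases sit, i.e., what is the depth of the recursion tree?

For divide and conquer with division factor 8:

Problem sizes at each level:
Level 0: 134217728
Level 1: 16777216
Level 2: 2097152
Level 3: 262144
Level 4: 32768
Level 5: 4096
Level 6: 512
Level 7: 64
Level 8: 8
Level 9: 1

The root is level 0 and the size-1 base case is level 9 (the tree spans levels 0 through 9, i.e. 10 levels counting the root), so the depth is the number of divisions: log_8(134217728) = 9

The recursion tree depth is log_8(134217728) = 9. At each level, the problem size is divided by 8, so it takes 9 divisions to reduce to a base case of size 1. The algorithm makes 10 recursive calls at each level.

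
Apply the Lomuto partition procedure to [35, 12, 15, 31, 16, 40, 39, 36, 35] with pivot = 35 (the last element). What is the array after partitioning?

Lomuto partition with pivot = 35:

Initial array: [35, 12, 15, 31, 16, 40, 39, 36, 35]

arr[0]=35 <= 35: swap with position 0, array becomes [35, 12, 15, 31, 16, 40, 39, 36, 35]
arr[1]=12 <= 35: swap with position 1, array becomes [35, 12, 15, 31, 16, 40, 39, 36, 35]
arr[2]=15 <= 35: swap with position 2, array becomes [35, 12, 15, 31, 16, 40, 39, 36, 35]
arr[3]=31 <= 35: swap with position 3, array becomes [35, 12, 15, 31, 16, 40, 39, 36, 35]
arr[4]=16 <= 35: swap with position 4, array becomes [35, 12, 15, 31, 16, 40, 39, 36, 35]
arr[5]=40 > 35: no swap
arr[6]=39 > 35: no swap
arr[7]=36 > 35: no swap

Place pivot at position 5: [35, 12, 15, 31, 16, 35, 39, 36, 40]
Pivot position: 5

After partitioning with pivot 35, the array becomes [35, 12, 15, 31, 16, 35, 39, 36, 40]. The pivot is placed at index 5. All elements to the left of the pivot are <= 35, and all elements to the right are > 35.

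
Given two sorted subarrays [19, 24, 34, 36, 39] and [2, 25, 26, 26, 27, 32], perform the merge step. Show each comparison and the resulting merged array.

Merging process:

Compare 19 vs 2: take 2 from right. Merged: [2]
Compare 19 vs 25: take 19 from left. Merged: [2, 19]
Compare 24 vs 25: take 24 from left. Merged: [2, 19, 24]
Compare 34 vs 25: take 25 from right. Merged: [2, 19, 24, 25]
Compare 34 vs 26: take 26 from right. Merged: [2, 19, 24, 25, 26]
Compare 34 vs 26: take 26 from right. Merged: [2, 19, 24, 25, 26, 26]
Compare 34 vs 27: take 27 from right. Merged: [2, 19, 24, 25, 26, 26, 27]
Compare 34 vs 32: take 32 from right. Merged: [2, 19, 24, 25, 26, 26, 27, 32]
Append remaining from left: [34, 36, 39]. Merged: [2, 19, 24, 25, 26, 26, 27, 32, 34, 36, 39]

Final merged array: [2, 19, 24, 25, 26, 26, 27, 32, 34, 36, 39]
Total comparisons: 8

The merged array is [2, 19, 24, 25, 26, 26, 27, 32, 34, 36, 39], requiring 8 comparisons. The merge step runs in O(n) time where n is the total number of elements.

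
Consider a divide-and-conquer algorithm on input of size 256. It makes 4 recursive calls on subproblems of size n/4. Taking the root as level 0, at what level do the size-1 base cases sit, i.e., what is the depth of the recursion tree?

For divide and conquer with division factor 4:

Problem sizes at each level:
Level 0: 256
Level 1: 64
Level 2: 16
Level 3: 4
Level 4: 1

The root is level 0 and the size-1 base case is level 4 (the tree spans levels 0 through 4, i.e. 5 levels counting the root), so the depth is the number of divisions: log_4(256) = 4

The recursion tree depth is log_4(256) = 4. At each level, the problem size is divided by 4, so it takes 4 divisions to reduce to a base case of size 1. The algorithm makes 4 recursive calls at each level.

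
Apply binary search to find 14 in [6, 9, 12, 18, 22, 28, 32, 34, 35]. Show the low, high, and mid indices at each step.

Binary search for 14 in [6, 9, 12, 18, 22, 28, 32, 34, 35]:

lo=0, hi=8, mid=4, arr[mid]=22 -> 22 > 14, search left half
lo=0, hi=3, mid=1, arr[mid]=9 -> 9 < 14, search right half
lo=2, hi=3, mid=2, arr[mid]=12 -> 12 < 14, search right half
lo=3, hi=3, mid=3, arr[mid]=18 -> 18 > 14, search left half
lo=3 > hi=2, target 14 not found

Binary search determines that 14 is not in the array after 4 comparisons. The search space was exhausted without finding the target.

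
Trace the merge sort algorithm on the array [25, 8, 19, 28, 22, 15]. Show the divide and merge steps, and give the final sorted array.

Merge sort trace:

Split: [25, 8, 19, 28, 22, 15] -> [25, 8, 19] and [28, 22, 15]
  Split: [25, 8, 19] -> [25] and [8, 19]
    Split: [8, 19] -> [8] and [19]
    Merge: [8] + [19] -> [8, 19]
  Merge: [25] + [8, 19] -> [8, 19, 25]
  Split: [28, 22, 15] -> [28] and [22, 15]
    Split: [22, 15] -> [22] and [15]
    Merge: [22] + [15] -> [15, 22]
  Merge: [28] + [15, 22] -> [15, 22, 28]
Merge: [8, 19, 25] + [15, 22, 28] -> [8, 15, 19, 22, 25, 28]

Final sorted array: [8, 15, 19, 22, 25, 28]

The merge sort proceeds by recursively splitting the array and merging sorted halves.
After all merges, the sorted array is [8, 15, 19, 22, 25, 28].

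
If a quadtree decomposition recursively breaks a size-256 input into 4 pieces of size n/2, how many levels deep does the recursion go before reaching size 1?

For divide and conquer with division factor 2:

Problem sizes at each level:
Level 0: 256
Level 1: 128
Level 2: 64
Level 3: 32
Level 4: 16
Level 5: 8
Level 6: 4
Level 7: 2
Level 8: 1

The root is level 0 and the size-1 base case is level 8 (the tree spans levels 0 through 8, i.e. 9 levels counting the root), so the depth is the number of divisions: log_2(256) = 8

The recursion tree depth is log_2(256) = 8. At each level, the problem size is divided by 2, so it takes 8 divisions to reduce to a base case of size 1. The algorithm makes 4 recursive calls at each level.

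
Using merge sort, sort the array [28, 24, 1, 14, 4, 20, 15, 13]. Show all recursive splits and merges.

Merge sort trace:

Split: [28, 24, 1, 14, 4, 20, 15, 13] -> [28, 24, 1, 14] and [4, 20, 15, 13]
  Split: [28, 24, 1, 14] -> [28, 24] and [1, 14]
    Split: [28, 24] -> [28] and [24]
    Merge: [28] + [24] -> [24, 28]
    Split: [1, 14] -> [1] and [14]
    Merge: [1] + [14] -> [1, 14]
  Merge: [24, 28] + [1, 14] -> [1, 14, 24, 28]
  Split: [4, 20, 15, 13] -> [4, 20] and [15, 13]
    Split: [4, 20] -> [4] and [20]
    Merge: [4] + [20] -> [4, 20]
    Split: [15, 13] -> [15] and [13]
    Merge: [15] + [13] -> [13, 15]
  Merge: [4, 20] + [13, 15] -> [4, 13, 15, 20]
Merge: [1, 14, 24, 28] + [4, 13, 15, 20] -> [1, 4, 13, 14, 15, 20, 24, 28]

Final sorted array: [1, 4, 13, 14, 15, 20, 24, 28]

The merge sort proceeds by recursively splitting the array and merging sorted halves.
After all merges, the sorted array is [1, 4, 13, 14, 15, 20, 24, 28].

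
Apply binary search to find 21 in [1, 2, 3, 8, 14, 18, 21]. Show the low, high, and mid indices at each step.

Binary search for 21 in [1, 2, 3, 8, 14, 18, 21]:

lo=0, hi=6, mid=3, arr[mid]=8 -> 8 < 21, search right half
lo=4, hi=6, mid=5, arr[mid]=18 -> 18 < 21, search right half
lo=6, hi=6, mid=6, arr[mid]=21 -> Found target at index 6!

Binary search finds 21 at index 6 after 3 comparisons. The search repeatedly halves the search space by comparing with the middle element.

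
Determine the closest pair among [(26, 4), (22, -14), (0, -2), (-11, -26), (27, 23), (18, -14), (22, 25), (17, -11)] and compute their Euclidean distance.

Computing all pairwise distances among 8 points:

d((26, 4), (22, -14)) = 18.4391
d((26, 4), (0, -2)) = 26.6833
d((26, 4), (-11, -26)) = 47.634
d((26, 4), (27, 23)) = 19.0263
d((26, 4), (18, -14)) = 19.6977
d((26, 4), (22, 25)) = 21.3776
d((26, 4), (17, -11)) = 17.4929
d((22, -14), (0, -2)) = 25.0599
d((22, -14), (-11, -26)) = 35.1141
d((22, -14), (27, 23)) = 37.3363
d((22, -14), (18, -14)) = 4.0
d((22, -14), (22, 25)) = 39.0
d((22, -14), (17, -11)) = 5.831
d((0, -2), (-11, -26)) = 26.4008
d((0, -2), (27, 23)) = 36.7967
d((0, -2), (18, -14)) = 21.6333
d((0, -2), (22, 25)) = 34.8281
d((0, -2), (17, -11)) = 19.2354
d((-11, -26), (27, 23)) = 62.0081
d((-11, -26), (18, -14)) = 31.3847
d((-11, -26), (22, 25)) = 60.7454
d((-11, -26), (17, -11)) = 31.7648
d((27, 23), (18, -14)) = 38.0789
d((27, 23), (22, 25)) = 5.3852
d((27, 23), (17, -11)) = 35.4401
d((18, -14), (22, 25)) = 39.2046
d((18, -14), (17, -11)) = 3.1623 <-- minimum
d((22, 25), (17, -11)) = 36.3456

Closest pair: (18, -14) and (17, -11) with distance 3.1623

The closest pair is (18, -14) and (17, -11) with Euclidean distance 3.1623. For 8 points, brute-force pairwise comparison is shown above. For large n, the divide-and-conquer algorithm (sort by x, recurse on halves, check the dividing strip) achieves O(n log n).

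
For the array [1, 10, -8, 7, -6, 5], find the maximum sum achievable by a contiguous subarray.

Using Kadane's algorithm on [1, 10, -8, 7, -6, 5]:

Scanning through the array:
Position 1 (value 10): max_ending_here = 11, max_so_far = 11
Position 2 (value -8): max_ending_here = 3, max_so_far = 11
Position 3 (value 7): max_ending_here = 10, max_so_far = 11
Position 4 (value -6): max_ending_here = 4, max_so_far = 11
Position 5 (value 5): max_ending_here = 9, max_so_far = 11

Maximum subarray: [1, 10]
Maximum sum: 11

The maximum subarray is [1, 10] with sum 11. This subarray runs from index 0 to index 1.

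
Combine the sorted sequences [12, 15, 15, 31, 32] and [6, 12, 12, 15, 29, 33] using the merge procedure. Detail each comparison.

Merging process:

Compare 12 vs 6: take 6 from right. Merged: [6]
Compare 12 vs 12: take 12 from left. Merged: [6, 12]
Compare 15 vs 12: take 12 from right. Merged: [6, 12, 12]
Compare 15 vs 12: take 12 from right. Merged: [6, 12, 12, 12]
Compare 15 vs 15: take 15 from left. Merged: [6, 12, 12, 12, 15]
Compare 15 vs 15: take 15 from left. Merged: [6, 12, 12, 12, 15, 15]
Compare 31 vs 15: take 15 from right. Merged: [6, 12, 12, 12, 15, 15, 15]
Compare 31 vs 29: take 29 from right. Merged: [6, 12, 12, 12, 15, 15, 15, 29]
Compare 31 vs 33: take 31 from left. Merged: [6, 12, 12, 12, 15, 15, 15, 29, 31]
Compare 32 vs 33: take 32 from left. Merged: [6, 12, 12, 12, 15, 15, 15, 29, 31, 32]
Append remaining from right: [33]. Merged: [6, 12, 12, 12, 15, 15, 15, 29, 31, 32, 33]

Final merged array: [6, 12, 12, 12, 15, 15, 15, 29, 31, 32, 33]
Total comparisons: 10

The merged array is [6, 12, 12, 12, 15, 15, 15, 29, 31, 32, 33], requiring 10 comparisons. The merge step runs in O(n) time where n is the total number of elements.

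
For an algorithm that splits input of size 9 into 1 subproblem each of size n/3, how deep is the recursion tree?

For divide and conquer with division factor 3:

Problem sizes at each level:
Level 0: 9
Level 1: 3
Level 2: 1

The root is level 0 and the size-1 base case is level 2 (the tree spans levels 0 through 2, i.e. 3 levels counting the root), so the depth is the number of divisions: log_3(9) = 2

The recursion tree depth is log_3(9) = 2. At each level, the problem size is divided by 3, so it takes 2 divisions to reduce to a base case of size 1. The algorithm makes 1 recursive call at each level.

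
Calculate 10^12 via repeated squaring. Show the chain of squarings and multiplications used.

Computing 10^12 by squaring (build up from 10^1; each line after the first costs one multiplication):

10^1 = 10
10^2 = (10^1)^2 = 10^2 = 100
10^3 = 10 * 10^2 = 10 * 100 = 1000
10^6 = (10^3)^2 = 1000^2 = 1000000
10^12 = (10^6)^2 = 1000000^2 = 1000000000000

Result: 1000000000000
Multiplications needed: 4 (4 lines after 10^1)

10^12 = 1000000000000. Using exponentiation by squaring, this requires 4 multiplications. The key idea: if the exponent is even, square the half-power; if odd, multiply by the base once.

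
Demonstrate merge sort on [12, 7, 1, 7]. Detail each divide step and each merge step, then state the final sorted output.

Merge sort trace:

Split: [12, 7, 1, 7] -> [12, 7] and [1, 7]
  Split: [12, 7] -> [12] and [7]
  Merge: [12] + [7] -> [7, 12]
  Split: [1, 7] -> [1] and [7]
  Merge: [1] + [7] -> [1, 7]
Merge: [7, 12] + [1, 7] -> [1, 7, 7, 12]

Final sorted array: [1, 7, 7, 12]

The merge sort proceeds by recursively splitting the array and merging sorted halves.
After all merges, the sorted array is [1, 7, 7, 12].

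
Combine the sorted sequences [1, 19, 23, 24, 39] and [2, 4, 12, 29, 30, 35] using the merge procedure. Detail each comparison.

Merging process:

Compare 1 vs 2: take 1 from left. Merged: [1]
Compare 19 vs 2: take 2 from right. Merged: [1, 2]
Compare 19 vs 4: take 4 from right. Merged: [1, 2, 4]
Compare 19 vs 12: take 12 from right. Merged: [1, 2, 4, 12]
Compare 19 vs 29: take 19 from left. Merged: [1, 2, 4, 12, 19]
Compare 23 vs 29: take 23 from left. Merged: [1, 2, 4, 12, 19, 23]
Compare 24 vs 29: take 24 from left. Merged: [1, 2, 4, 12, 19, 23, 24]
Compare 39 vs 29: take 29 from right. Merged: [1, 2, 4, 12, 19, 23, 24, 29]
Compare 39 vs 30: take 30 from right. Merged: [1, 2, 4, 12, 19, 23, 24, 29, 30]
Compare 39 vs 35: take 35 from right. Merged: [1, 2, 4, 12, 19, 23, 24, 29, 30, 35]
Append remaining from left: [39]. Merged: [1, 2, 4, 12, 19, 23, 24, 29, 30, 35, 39]

Final merged array: [1, 2, 4, 12, 19, 23, 24, 29, 30, 35, 39]
Total comparisons: 10

The merged array is [1, 2, 4, 12, 19, 23, 24, 29, 30, 35, 39], requiring 10 comparisons. The merge step runs in O(n) time where n is the total number of elements.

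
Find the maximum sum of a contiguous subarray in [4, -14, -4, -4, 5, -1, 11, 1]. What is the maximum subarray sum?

Using Kadane's algorithm on [4, -14, -4, -4, 5, -1, 11, 1]:

Scanning through the array:
Position 1 (value -14): max_ending_here = -10, max_so_far = 4
Position 2 (value -4): max_ending_here = -4, max_so_far = 4
Position 3 (value -4): max_ending_here = -4, max_so_far = 4
Position 4 (value 5): max_ending_here = 5, max_so_far = 5
Position 5 (value -1): max_ending_here = 4, max_so_far = 5
Position 6 (value 11): max_ending_here = 15, max_so_far = 15
Position 7 (value 1): max_ending_here = 16, max_so_far = 16

Maximum subarray: [5, -1, 11, 1]
Maximum sum: 16

The maximum subarray is [5, -1, 11, 1] with sum 16. This subarray runs from index 4 to index 7.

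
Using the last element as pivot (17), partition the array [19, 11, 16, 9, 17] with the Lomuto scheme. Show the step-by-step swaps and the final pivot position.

Lomuto partition with pivot = 17:

Initial array: [19, 11, 16, 9, 17]

arr[0]=19 > 17: no swap
arr[1]=11 <= 17: swap with position 0, array becomes [11, 19, 16, 9, 17]
arr[2]=16 <= 17: swap with position 1, array becomes [11, 16, 19, 9, 17]
arr[3]=9 <= 17: swap with position 2, array becomes [11, 16, 9, 19, 17]

Place pivot at position 3: [11, 16, 9, 17, 19]
Pivot position: 3

After partitioning with pivot 17, the array becomes [11, 16, 9, 17, 19]. The pivot is placed at index 3. All elements to the left of the pivot are <= 17, and all elements to the right are > 17.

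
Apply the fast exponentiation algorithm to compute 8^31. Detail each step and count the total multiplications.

Computing 8^31 by squaring (build up from 8^1; each line after the first costs one multiplication):

8^1 = 8
8^2 = (8^1)^2 = 8^2 = 64
8^3 = 8 * 8^2 = 8 * 64 = 512
8^6 = (8^3)^2 = 512^2 = 262144
8^7 = 8 * 8^6 = 8 * 262144 = 2097152
8^14 = (8^7)^2 = 2097152^2 = 4398046511104
8^15 = 8 * 8^14 = 8 * 4398046511104 = 35184372088832
8^30 = (8^15)^2 = 35184372088832^2 = 1237940039285380274899124224
8^31 = 8 * 8^30 = 8 * 1237940039285380274899124224 = 9903520314283042199192993792

Result: 9903520314283042199192993792
Multiplications needed: 8 (8 lines after 8^1)

8^31 = 9903520314283042199192993792. Using exponentiation by squaring, this requires 8 multiplications. The key idea: if the exponent is even, square the half-power; if odd, multiply by the base once.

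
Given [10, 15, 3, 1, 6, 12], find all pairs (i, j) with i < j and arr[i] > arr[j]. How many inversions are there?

Finding inversions in [10, 15, 3, 1, 6, 12]:

(0, 2): arr[0]=10 > arr[2]=3
(0, 3): arr[0]=10 > arr[3]=1
(0, 4): arr[0]=10 > arr[4]=6
(1, 2): arr[1]=15 > arr[2]=3
(1, 3): arr[1]=15 > arr[3]=1
(1, 4): arr[1]=15 > arr[4]=6
(1, 5): arr[1]=15 > arr[5]=12
(2, 3): arr[2]=3 > arr[3]=1

Total inversions: 8

The array has 8 inversion(s): (0,2), (0,3), (0,4), (1,2), (1,3), (1,4), (1,5), (2,3). Each pair (i,j) satisfies i < j and arr[i] > arr[j].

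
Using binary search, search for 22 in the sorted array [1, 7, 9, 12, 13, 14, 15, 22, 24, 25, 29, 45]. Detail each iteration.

Binary search for 22 in [1, 7, 9, 12, 13, 14, 15, 22, 24, 25, 29, 45]:

lo=0, hi=11, mid=5, arr[mid]=14 -> 14 < 22, search right half
lo=6, hi=11, mid=8, arr[mid]=24 -> 24 > 22, search left half
lo=6, hi=7, mid=6, arr[mid]=15 -> 15 < 22, search right half
lo=7, hi=7, mid=7, arr[mid]=22 -> Found target at index 7!

Binary search finds 22 at index 7 after 4 comparisons. The search repeatedly halves the search space by comparing with the middle element.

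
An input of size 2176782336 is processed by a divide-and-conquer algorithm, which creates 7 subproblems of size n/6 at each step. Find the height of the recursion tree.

For divide and conquer with division factor 6:

Problem sizes at each level:
Level 0: 2176782336
Level 1: 362797056
Level 2: 60466176
Level 3: 10077696
Level 4: 1679616
Level 5: 279936
Level 6: 46656
Level 7: 7776
Level 8: 1296
Level 9: 216
Level 10: 36
Level 11: 6
Level 12: 1

The root is level 0 and the size-1 base case is level 12 (the tree spans levels 0 through 12, i.e. 13 levels counting the root), so the depth is the number of divisions: log_6(2176782336) = 12

The recursion tree depth is log_6(2176782336) = 12. At each level, the problem size is divided by 6, so it takes 12 divisions to reduce to a base case of size 1. The algorithm makes 7 recursive calls at each level.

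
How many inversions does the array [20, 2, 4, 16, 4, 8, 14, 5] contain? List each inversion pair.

Finding inversions in [20, 2, 4, 16, 4, 8, 14, 5]:

(0, 1): arr[0]=20 > arr[1]=2
(0, 2): arr[0]=20 > arr[2]=4
(0, 3): arr[0]=20 > arr[3]=16
(0, 4): arr[0]=20 > arr[4]=4
(0, 5): arr[0]=20 > arr[5]=8
(0, 6): arr[0]=20 > arr[6]=14
(0, 7): arr[0]=20 > arr[7]=5
(3, 4): arr[3]=16 > arr[4]=4
(3, 5): arr[3]=16 > arr[5]=8
(3, 6): arr[3]=16 > arr[6]=14
(3, 7): arr[3]=16 > arr[7]=5
(5, 7): arr[5]=8 > arr[7]=5
(6, 7): arr[6]=14 > arr[7]=5

Total inversions: 13

The array has 13 inversion(s): (0,1), (0,2), (0,3), (0,4), (0,5), (0,6), (0,7), (3,4), (3,5), (3,6), (3,7), (5,7), (6,7). Each pair (i,j) satisfies i < j and arr[i] > arr[j].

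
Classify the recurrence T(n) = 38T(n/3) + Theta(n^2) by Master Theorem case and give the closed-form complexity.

Master Theorem for T(n) = 38T(n/3) + O(n^2):

a = 38, b = 3, c = 2
log_b(a) = log_3(38) = 3.3111

Case 1: c = 2 < log_3(38) = 3.3111
T(n) = O(n^(log_3 38))

For T(n) = 38T(n/3) + O(n^2): log_3(38) = 3.3111. This is Case 1 of the Master Theorem (c < log_b(a), work dominated by leaves), giving O(n^(log_3 38)).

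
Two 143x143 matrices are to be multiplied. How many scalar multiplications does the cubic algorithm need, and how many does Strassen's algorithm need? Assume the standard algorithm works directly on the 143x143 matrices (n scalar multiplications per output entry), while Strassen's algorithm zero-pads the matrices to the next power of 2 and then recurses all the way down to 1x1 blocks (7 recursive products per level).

Matrix multiplication for 143x143 matrices:

Strassen's algorithm requires power-of-2 dimensions. Pad 143x143 to 256x256 (next power of 2).

Standard algorithm: 143^3 = 2924207 multiplications
Strassen's algorithm: 7^(log2(256)) = 7^8 = 5764801 multiplications
Difference: 2924207 - 5764801 = -2840594 (Strassen uses MORE here due to padding overhead — for small or just-over-power-of-2 n, padding can outweigh the per-level savings)

Standard: 2924207 multiplications (143^3). Strassen: 5764801 multiplications (7^8, after padding to 256x256). Strassen reduces 8 recursive multiplications to 7 at each level.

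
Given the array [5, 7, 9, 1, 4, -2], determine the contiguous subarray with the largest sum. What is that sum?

Using Kadane's algorithm on [5, 7, 9, 1, 4, -2]:

Scanning through the array:
Position 1 (value 7): max_ending_here = 12, max_so_far = 12
Position 2 (value 9): max_ending_here = 21, max_so_far = 21
Position 3 (value 1): max_ending_here = 22, max_so_far = 22
Position 4 (value 4): max_ending_here = 26, max_so_far = 26
Position 5 (value -2): max_ending_here = 24, max_so_far = 26

Maximum subarray: [5, 7, 9, 1, 4]
Maximum sum: 26

The maximum subarray is [5, 7, 9, 1, 4] with sum 26. This subarray runs from index 0 to index 4.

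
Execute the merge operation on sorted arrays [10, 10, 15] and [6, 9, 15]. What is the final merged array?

Merging process:

Compare 10 vs 6: take 6 from right. Merged: [6]
Compare 10 vs 9: take 9 from right. Merged: [6, 9]
Compare 10 vs 15: take 10 from left. Merged: [6, 9, 10]
Compare 10 vs 15: take 10 from left. Merged: [6, 9, 10, 10]
Compare 15 vs 15: take 15 from left. Merged: [6, 9, 10, 10, 15]
Append remaining from right: [15]. Merged: [6, 9, 10, 10, 15, 15]

Final merged array: [6, 9, 10, 10, 15, 15]
Total comparisons: 5

The merged array is [6, 9, 10, 10, 15, 15], requiring 5 comparisons. The merge step runs in O(n) time where n is the total number of elements.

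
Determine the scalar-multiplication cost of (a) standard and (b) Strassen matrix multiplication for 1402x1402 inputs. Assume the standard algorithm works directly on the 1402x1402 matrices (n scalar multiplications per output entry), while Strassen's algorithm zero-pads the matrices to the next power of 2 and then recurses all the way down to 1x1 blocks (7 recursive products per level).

Matrix multiplication for 1402x1402 matrices:

Strassen's algorithm requires power-of-2 dimensions. Pad 1402x1402 to 2048x2048 (next power of 2).

Standard algorithm: 1402^3 = 2755776808 multiplications
Strassen's algorithm: 7^(log2(2048)) = 7^11 = 1977326743 multiplications
Savings: 2755776808 - 1977326743 = 778450065 multiplications

Standard: 2755776808 multiplications (1402^3). Strassen: 1977326743 multiplications (7^11, after padding to 2048x2048). Strassen reduces 8 recursive multiplications to 7 at each level.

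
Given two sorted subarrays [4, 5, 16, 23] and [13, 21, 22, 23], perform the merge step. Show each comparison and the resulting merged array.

Merging process:

Compare 4 vs 13: take 4 from left. Merged: [4]
Compare 5 vs 13: take 5 from left. Merged: [4, 5]
Compare 16 vs 13: take 13 from right. Merged: [4, 5, 13]
Compare 16 vs 21: take 16 from left. Merged: [4, 5, 13, 16]
Compare 23 vs 21: take 21 from right. Merged: [4, 5, 13, 16, 21]
Compare 23 vs 22: take 22 from right. Merged: [4, 5, 13, 16, 21, 22]
Compare 23 vs 23: take 23 from left. Merged: [4, 5, 13, 16, 21, 22, 23]
Append remaining from right: [23]. Merged: [4, 5, 13, 16, 21, 22, 23, 23]

Final merged array: [4, 5, 13, 16, 21, 22, 23, 23]
Total comparisons: 7

The merged array is [4, 5, 13, 16, 21, 22, 23, 23], requiring 7 comparisons. The merge step runs in O(n) time where n is the total number of elements.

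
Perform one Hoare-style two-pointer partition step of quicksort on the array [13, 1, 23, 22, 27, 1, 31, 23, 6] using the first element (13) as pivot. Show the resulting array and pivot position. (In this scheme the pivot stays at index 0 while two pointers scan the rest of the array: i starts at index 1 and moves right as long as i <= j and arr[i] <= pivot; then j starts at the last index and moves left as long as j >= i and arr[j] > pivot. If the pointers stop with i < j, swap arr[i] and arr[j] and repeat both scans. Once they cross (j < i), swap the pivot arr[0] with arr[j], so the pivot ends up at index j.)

Hoare-style two-pointer partition with pivot = 13:

Initial array: [13, 1, 23, 22, 27, 1, 31, 23, 6]

Pointers start at i = 1, j = 8.
i stops at index 2 (arr[2]=23 > 13), j stops at index 8 (arr[8]=6 <= 13): swap arr[2] and arr[8], array becomes [13, 1, 6, 22, 27, 1, 31, 23, 23]
i stops at index 3 (arr[3]=22 > 13), j stops at index 5 (arr[5]=1 <= 13): swap arr[3] and arr[5], array becomes [13, 1, 6, 1, 27, 22, 31, 23, 23]
i ends at 4, j ends at 3: the pointers have crossed (j < i), so scanning stops.

Swap pivot arr[0] with arr[3] to place pivot at position 3: [1, 1, 6, 13, 27, 22, 31, 23, 23]
Pivot position: 3

After partitioning with pivot 13, the array becomes [1, 1, 6, 13, 27, 22, 31, 23, 23]. The pivot is placed at index 3. All elements to the left of the pivot are <= 13, and all elements to the right are > 13.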